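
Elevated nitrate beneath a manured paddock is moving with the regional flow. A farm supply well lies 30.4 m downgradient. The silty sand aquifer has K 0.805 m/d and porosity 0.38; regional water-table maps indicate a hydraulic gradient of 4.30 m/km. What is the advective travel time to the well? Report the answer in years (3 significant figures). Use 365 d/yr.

9.14 years

q = Ki = 0.805 × 0.0043 = 0.003462 m/d
v = Ki/n = 0.805·0.0043/0.38 = 0.009109 m/d
t = L / v = 30.4 / 0.009109 = 3337 d
   = 3337 / 365 = 9.14 yr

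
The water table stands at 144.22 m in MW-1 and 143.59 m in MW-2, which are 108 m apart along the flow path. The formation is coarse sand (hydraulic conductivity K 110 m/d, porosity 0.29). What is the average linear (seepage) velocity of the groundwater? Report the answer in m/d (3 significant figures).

2.21 m/d

Hydraulic gradient i = (144.22 − 143.59) / 108 = 0.63 / 108 = 0.005833
q = Ki = 110 × 0.005833 = 0.6417 m/d
v_s = q/n_e = 0.6417/0.29 = 2.213 m/d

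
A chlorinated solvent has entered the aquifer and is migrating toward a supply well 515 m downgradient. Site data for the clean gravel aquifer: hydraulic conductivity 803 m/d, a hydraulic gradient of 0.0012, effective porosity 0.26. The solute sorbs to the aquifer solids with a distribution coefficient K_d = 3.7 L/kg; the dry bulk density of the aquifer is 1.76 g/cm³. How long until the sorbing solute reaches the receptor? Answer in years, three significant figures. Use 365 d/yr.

9.92 years

Darcy flux q = K·i = 803 × 0.0012 = 0.9636 m/d
Seepage velocity v = q / n = 0.9636 / 0.26 = 3.706 m/d
Retardation R = 1 + ρ_b·K_d/n = 1 + 1.76×3.7/0.26 = 26.05
Contaminant velocity v_c = v/R = 3.706/26.05 = 0.1423 m/d
t = L/v_c = 515/0.1423 = 3619 d
   = 3619/365 = 9.92 yr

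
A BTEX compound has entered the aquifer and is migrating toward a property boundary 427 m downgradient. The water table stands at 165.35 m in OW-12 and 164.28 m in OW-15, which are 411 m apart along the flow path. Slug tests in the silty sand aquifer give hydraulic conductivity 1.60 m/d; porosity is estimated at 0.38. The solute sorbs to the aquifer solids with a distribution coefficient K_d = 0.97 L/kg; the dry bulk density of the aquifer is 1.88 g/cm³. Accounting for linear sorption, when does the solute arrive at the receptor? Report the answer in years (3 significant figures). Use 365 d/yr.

Hydraulic gradient i = (165.35 − 164.28) / 411 = 1.07 / 411 = 0.002603
q = Ki = 1.60 × 0.002603 = 0.004165 m/d
v_s = q/n_e = 0.004165/0.38 = 0.01096 m/d
Retardation R = 1 + ρ_b·K_d/n = 1 + 1.88×0.97/0.38 = 5.799
Contaminant velocity v_c = v/R = 0.01096/5.799 = 0.001890 m/d
t = L/v_c = 427/0.001890 = 225900 d
   = 225900/365 = 619 yr

619 years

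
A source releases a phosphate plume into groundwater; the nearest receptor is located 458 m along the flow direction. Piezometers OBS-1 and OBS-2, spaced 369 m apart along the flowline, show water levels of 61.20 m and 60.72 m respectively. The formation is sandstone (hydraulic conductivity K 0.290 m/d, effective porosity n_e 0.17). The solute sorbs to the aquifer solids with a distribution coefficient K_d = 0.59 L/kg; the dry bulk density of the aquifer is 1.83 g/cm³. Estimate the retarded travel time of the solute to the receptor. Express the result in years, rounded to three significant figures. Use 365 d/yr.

4160 years

Hydraulic gradient i = (61.20 − 60.72) / 369 = 0.48 / 369 = 0.001301
Darcy flux q = K·i = 0.290 × 0.001301 = 3.772e-4 m/d
v = Ki/n = 0.290·0.001301/0.17 = 0.002219 m/d
Retardation R = 1 + ρ_b·K_d/n = 1 + 1.83×0.59/0.17 = 7.351
Contaminant velocity v_c = v/R = 0.002219/7.351 = 3.019e-4 m/d
t = L/v_c = 458/3.019e-4 = 1.517e6 d
   = 1.517e6/365 = 4160 yr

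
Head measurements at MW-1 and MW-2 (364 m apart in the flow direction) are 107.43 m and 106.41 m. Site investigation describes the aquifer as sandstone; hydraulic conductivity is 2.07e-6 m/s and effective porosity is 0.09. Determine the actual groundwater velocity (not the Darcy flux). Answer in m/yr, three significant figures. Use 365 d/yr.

2.03 m/yr

Hydraulic gradient i = (107.43 − 106.41) / 364 = 1.02 / 364 = 0.002802
K = 2.07e-6 m/s × 86400 s/d = 0.1788 m/d
Specific discharge q = 0.1788 × 0.002802 = 5.012e-4 m/d
Seepage velocity v = q / n = 5.012e-4 / 0.09 = 0.005569 m/d
   = 0.005569 × 365 = 2.03 m/yr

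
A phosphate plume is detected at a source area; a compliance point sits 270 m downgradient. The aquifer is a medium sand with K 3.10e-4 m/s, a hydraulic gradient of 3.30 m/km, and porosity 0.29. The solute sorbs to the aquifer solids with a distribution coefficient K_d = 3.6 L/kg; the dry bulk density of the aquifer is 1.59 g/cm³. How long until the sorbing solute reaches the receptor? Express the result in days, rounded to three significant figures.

K = 3.10e-4 m/s × 86400 s/d = 26.78 m/d
Specific discharge q = 26.78 × 0.0033 = 0.08839 m/d
Seepage velocity v = q / n = 0.08839 / 0.29 = 0.3048 m/d
Retardation R = 1 + ρ_b·K_d/n = 1 + 1.59×3.6/0.29 = 20.74
Contaminant velocity v_c = v/R = 0.3048/20.74 = 0.01470 m/d
t = L/v_c = 270/0.01470 = 18370 d

18400 days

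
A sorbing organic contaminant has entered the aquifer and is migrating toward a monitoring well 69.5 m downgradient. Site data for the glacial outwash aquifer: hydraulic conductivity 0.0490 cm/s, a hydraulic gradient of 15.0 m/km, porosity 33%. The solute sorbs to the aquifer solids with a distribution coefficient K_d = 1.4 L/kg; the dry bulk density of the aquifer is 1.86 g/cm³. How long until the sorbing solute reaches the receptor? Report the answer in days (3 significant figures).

321 days

K = 0.0490 cm/s × 864 = 42.34 m/d
Specific discharge q = 42.34 × 0.015 = 0.6350 m/d
Average linear velocity = 0.6350 / 0.33 = 1.924 m/d
Retardation R = 1 + ρ_b·K_d/n = 1 + 1.86×1.4/0.33 = 8.891
Contaminant velocity v_c = v/R = 1.924/8.891 = 0.2164 m/d
t = L/v_c = 69.5/0.2164 = 321.1 d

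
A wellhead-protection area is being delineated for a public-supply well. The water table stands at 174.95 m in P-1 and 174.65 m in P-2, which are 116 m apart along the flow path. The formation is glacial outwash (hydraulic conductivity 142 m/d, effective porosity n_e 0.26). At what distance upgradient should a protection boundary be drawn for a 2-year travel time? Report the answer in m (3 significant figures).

1030 m

Hydraulic gradient i = (174.95 − 174.65) / 116 = 0.30 / 116 = 0.002586
Specific discharge q = 142 × 0.002586 = 0.3672 m/d
v_s = q/n_e = 0.3672/0.26 = 1.412 m/d
T = 2 yr × 365 = 730 d
L = v × T = 1.412 × 730 = 1031 m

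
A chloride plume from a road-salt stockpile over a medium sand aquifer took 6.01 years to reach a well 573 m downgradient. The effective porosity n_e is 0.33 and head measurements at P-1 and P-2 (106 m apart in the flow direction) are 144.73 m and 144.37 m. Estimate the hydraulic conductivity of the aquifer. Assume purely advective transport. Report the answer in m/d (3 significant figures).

25.4 m/d

Hydraulic gradient i = (144.73 − 144.37) / 106 = 0.36 / 106 = 0.003396
t = 6.01 years = 2194 d
v = L / t = 573 / 2194 = 0.2612 m/d
K = v · n / i = 0.2612 × 0.33 / 0.003396 = 25.4 m/d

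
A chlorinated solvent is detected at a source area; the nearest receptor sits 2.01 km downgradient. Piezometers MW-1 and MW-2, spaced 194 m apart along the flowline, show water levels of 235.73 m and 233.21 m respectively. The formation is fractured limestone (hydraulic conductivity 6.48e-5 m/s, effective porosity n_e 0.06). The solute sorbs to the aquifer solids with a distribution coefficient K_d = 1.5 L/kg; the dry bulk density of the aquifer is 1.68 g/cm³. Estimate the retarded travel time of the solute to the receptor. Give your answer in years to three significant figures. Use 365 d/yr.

195 years

Hydraulic gradient i = (235.73 − 233.21) / 194 = 2.52 / 194 = 0.01299
K = 6.48e-5 m/s × 86400 s/d = 5.599 m/d
Specific discharge q = 5.599 × 0.01299 = 0.07273 m/d
Average linear velocity = 0.07273 / 0.06 = 1.212 m/d
Retardation R = 1 + ρ_b·K_d/n = 1 + 1.68×1.5/0.06 = 43.00
Contaminant velocity v_c = v/R = 1.212/43.00 = 0.02819 m/d
L = 2.01 km = 2010 m
t = L/v_c = 2010/0.02819 = 71310 d
   = 71310/365 = 195 yr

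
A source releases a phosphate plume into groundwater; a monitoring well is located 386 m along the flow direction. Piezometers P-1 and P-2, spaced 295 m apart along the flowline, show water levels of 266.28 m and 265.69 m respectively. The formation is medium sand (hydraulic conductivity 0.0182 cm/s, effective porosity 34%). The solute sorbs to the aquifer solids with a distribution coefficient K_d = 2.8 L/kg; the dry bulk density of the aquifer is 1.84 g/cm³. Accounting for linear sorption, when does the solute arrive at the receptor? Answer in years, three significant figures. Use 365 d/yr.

Hydraulic gradient i = (266.28 − 265.69) / 295 = 0.59 / 295 = 0.002000
K = 0.0182 cm/s × 864 = 15.72 m/d
q = Ki = 15.72 × 0.002000 = 0.03145 m/d
Average linear velocity = 0.03145 / 0.34 = 0.09250 m/d
Retardation R = 1 + ρ_b·K_d/n = 1 + 1.84×2.8/0.34 = 16.15
Contaminant velocity v_c = v/R = 0.09250/16.15 = 0.005726 m/d
t = L/v_c = 386/0.005726 = 67410 d
   = 67410/365 = 185 yr

185 years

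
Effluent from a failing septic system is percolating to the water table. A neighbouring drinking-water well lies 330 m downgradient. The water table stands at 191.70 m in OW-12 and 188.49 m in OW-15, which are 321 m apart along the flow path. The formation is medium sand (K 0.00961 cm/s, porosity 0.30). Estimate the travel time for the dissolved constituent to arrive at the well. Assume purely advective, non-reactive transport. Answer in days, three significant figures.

Hydraulic gradient i = (191.70 − 188.49) / 321 = 3.21 / 321 = 0.01000
K = 0.00961 cm/s × 864 = 8.303 m/d
Darcy flux q = K·i = 8.303 × 0.01000 = 0.08303 m/d
v_s = q/n_e = 0.08303/0.30 = 0.2768 m/d
t = L / v = 330 / 0.2768 = 1192 d

1190 days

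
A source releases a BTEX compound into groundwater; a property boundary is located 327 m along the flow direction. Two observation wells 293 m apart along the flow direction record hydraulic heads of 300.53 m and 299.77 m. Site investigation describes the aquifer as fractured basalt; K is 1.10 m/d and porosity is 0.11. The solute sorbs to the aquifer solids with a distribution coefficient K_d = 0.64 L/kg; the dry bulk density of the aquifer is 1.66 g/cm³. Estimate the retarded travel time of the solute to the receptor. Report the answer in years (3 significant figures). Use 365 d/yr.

Hydraulic gradient i = (300.53 − 299.77) / 293 = 0.76 / 293 = 0.002594
Darcy flux q = K·i = 1.10 × 0.002594 = 0.002853 m/d
Seepage velocity v = q / n = 0.002853 / 0.11 = 0.02594 m/d
Retardation R = 1 + ρ_b·K_d/n = 1 + 1.66×0.64/0.11 = 10.66
Contaminant velocity v_c = v/R = 0.02594/10.66 = 0.002434 m/d
t = L/v_c = 327/0.002434 = 134400 d
   = 134400/365 = 368 yr

368 years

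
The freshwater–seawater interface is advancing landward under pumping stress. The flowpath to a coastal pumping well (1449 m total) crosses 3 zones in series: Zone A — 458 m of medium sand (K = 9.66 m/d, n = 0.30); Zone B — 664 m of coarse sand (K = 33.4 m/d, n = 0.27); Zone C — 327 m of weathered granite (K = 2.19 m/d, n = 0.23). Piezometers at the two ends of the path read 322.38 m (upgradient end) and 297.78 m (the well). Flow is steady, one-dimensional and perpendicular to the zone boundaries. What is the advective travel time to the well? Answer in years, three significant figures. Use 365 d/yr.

Total head drop ΔH = 322.38 − 297.78 = 24.60 m
Continuity: the same q passes through each zone, so ΔH = q·Σ(L_j/K_j) — the zones act as resistances in series.
Σ(L/K) = 458/9.66 + 664/33.4 + 327/2.19 = 47.41 + 19.88 + 149.3 = 216.6 d
q = ΔH / Σ(L/K) = 24.60 / 216.6 = 0.1136 m/d (same in every zone)
Zone A: v = q/n = 0.1136/0.30 = 0.3786 m/d → t_A = 458/0.3786 = 1210 d
Zone B: v = q/n = 0.1136/0.27 = 0.4206 m/d → t_B = 664/0.4206 = 1579 d
Zone C: v = q/n = 0.1136/0.23 = 0.4938 m/d → t_C = 327/0.4938 = 662.2 d
Total t = 1210 + 1579 + 662.2 = 3451 d
   = 3451 / 365 = 9.45 yr

9.45 years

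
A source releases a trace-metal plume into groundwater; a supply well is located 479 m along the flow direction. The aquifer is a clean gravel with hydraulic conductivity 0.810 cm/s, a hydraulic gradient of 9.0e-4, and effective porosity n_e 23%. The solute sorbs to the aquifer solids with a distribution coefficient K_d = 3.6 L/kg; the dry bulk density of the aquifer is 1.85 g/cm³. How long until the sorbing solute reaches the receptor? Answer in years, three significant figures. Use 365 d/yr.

K = 0.810 cm/s × 864 = 699.8 m/d
q = Ki = 699.8 × 9.0e-4 = 0.6299 m/d
v = Ki/n = 699.8·9.0e-4/0.23 = 2.739 m/d
Retardation R = 1 + ρ_b·K_d/n = 1 + 1.85×3.6/0.23 = 29.96
Contaminant velocity v_c = v/R = 2.739/29.96 = 0.09142 m/d
t = L/v_c = 479/0.09142 = 5240 d
   = 5240/365 = 14.4 yr

14.4 years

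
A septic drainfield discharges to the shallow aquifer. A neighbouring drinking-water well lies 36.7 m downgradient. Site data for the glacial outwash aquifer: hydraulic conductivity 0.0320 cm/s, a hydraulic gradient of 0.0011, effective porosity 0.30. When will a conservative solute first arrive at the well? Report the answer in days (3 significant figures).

K = 0.0320 cm/s × 864 = 27.65 m/d
q = Ki = 27.65 × 0.0011 = 0.03041 m/d
Average linear velocity = 0.03041 / 0.30 = 0.1014 m/d
t = L / v = 36.7 / 0.1014 = 362.0 d

362 days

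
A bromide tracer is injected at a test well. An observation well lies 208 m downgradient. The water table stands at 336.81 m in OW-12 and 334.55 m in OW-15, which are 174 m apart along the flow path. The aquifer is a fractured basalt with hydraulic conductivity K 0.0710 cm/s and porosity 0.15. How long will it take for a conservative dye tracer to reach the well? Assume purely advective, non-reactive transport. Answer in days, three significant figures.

Hydraulic gradient i = (336.81 − 334.55) / 174 = 2.26 / 174 = 0.01299
K = 0.0710 cm/s × 864 = 61.34 m/d
q = Ki = 61.34 × 0.01299 = 0.7968 m/d
v = Ki/n = 61.34·0.01299/0.15 = 5.312 m/d
t = L / v = 208 / 5.312 = 39.16 d

39.2 days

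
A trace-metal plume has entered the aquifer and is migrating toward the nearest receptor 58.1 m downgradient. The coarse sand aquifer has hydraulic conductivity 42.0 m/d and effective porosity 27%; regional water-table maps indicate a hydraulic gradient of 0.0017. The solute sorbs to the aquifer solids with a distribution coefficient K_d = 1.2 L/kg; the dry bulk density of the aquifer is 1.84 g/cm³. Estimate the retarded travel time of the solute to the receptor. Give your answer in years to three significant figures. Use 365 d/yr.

5.52 years

q = Ki = 42.0 × 0.0017 = 0.07140 m/d
v_s = q/n_e = 0.07140/0.27 = 0.2644 m/d
Retardation R = 1 + ρ_b·K_d/n = 1 + 1.84×1.2/0.27 = 9.178
Contaminant velocity v_c = v/R = 0.2644/9.178 = 0.02881 m/d
t = L/v_c = 58.1/0.02881 = 2016 d
   = 2016/365 = 5.52 yr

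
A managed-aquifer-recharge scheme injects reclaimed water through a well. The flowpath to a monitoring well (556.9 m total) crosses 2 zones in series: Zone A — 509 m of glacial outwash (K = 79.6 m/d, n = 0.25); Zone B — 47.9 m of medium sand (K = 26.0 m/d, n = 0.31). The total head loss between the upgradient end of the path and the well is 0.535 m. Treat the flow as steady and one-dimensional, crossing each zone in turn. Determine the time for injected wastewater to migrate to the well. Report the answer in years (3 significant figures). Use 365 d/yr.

Steady 1-D flow in series ⇒ the Darcy flux q is identical in every zone and the zone head losses add (resistances L/K in series).
Σ(L/K) = 509/79.6 + 47.9/26.0 = 6.394 + 1.842 = 8.237 d
q = ΔH / Σ(L/K) = 0.535 / 8.237 = 0.06495 m/d (same in every zone)
Zone A: v = q/n = 0.06495/0.25 = 0.2598 m/d → t_A = 509/0.2598 = 1959 d
Zone B: v = q/n = 0.06495/0.31 = 0.2095 m/d → t_B = 47.9/0.2095 = 228.6 d
Total t = 1959 + 228.6 = 2188 d
   = 2188 / 365 = 5.99 yr

5.99 years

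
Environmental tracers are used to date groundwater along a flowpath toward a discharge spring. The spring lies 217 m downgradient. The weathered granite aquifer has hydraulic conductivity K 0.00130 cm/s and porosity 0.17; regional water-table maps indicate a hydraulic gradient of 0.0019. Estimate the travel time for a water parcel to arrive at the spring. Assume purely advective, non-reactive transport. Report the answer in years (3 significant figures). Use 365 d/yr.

47.4 years

K = 0.00130 cm/s × 864 = 1.123 m/d
Specific discharge q = 1.123 × 0.0019 = 0.002134 m/d
v_s = q/n_e = 0.002134/0.17 = 0.01255 m/d
t = L / v = 217 / 0.01255 = 17290 d
   = 17290 / 365 = 47.4 yr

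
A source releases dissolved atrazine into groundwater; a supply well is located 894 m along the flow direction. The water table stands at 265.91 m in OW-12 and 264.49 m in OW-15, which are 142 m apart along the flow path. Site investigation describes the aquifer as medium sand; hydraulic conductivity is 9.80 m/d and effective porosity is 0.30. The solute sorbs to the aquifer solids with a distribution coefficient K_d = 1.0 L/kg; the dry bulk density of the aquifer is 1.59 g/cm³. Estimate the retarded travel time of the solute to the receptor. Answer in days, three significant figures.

17200 days

Hydraulic gradient i = (265.91 − 264.49) / 142 = 1.42 / 142 = 0.01000
Darcy flux q = K·i = 9.80 × 0.01000 = 0.09800 m/d
Average linear velocity = 0.09800 / 0.30 = 0.3267 m/d
Retardation R = 1 + ρ_b·K_d/n = 1 + 1.59×1.0/0.30 = 6.300
Contaminant velocity v_c = v/R = 0.3267/6.300 = 0.05185 m/d
t = L/v_c = 894/0.05185 = 17240 d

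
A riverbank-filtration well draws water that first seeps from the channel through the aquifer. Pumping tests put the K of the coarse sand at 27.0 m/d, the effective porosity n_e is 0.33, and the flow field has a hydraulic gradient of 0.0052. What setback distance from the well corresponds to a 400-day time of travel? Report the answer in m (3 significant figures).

170 m

Darcy flux q = K·i = 27.0 × 0.0052 = 0.1404 m/d
v_s = q/n_e = 0.1404/0.33 = 0.4255 m/d
L = v × T = 0.4255 × 400 = 170.2 m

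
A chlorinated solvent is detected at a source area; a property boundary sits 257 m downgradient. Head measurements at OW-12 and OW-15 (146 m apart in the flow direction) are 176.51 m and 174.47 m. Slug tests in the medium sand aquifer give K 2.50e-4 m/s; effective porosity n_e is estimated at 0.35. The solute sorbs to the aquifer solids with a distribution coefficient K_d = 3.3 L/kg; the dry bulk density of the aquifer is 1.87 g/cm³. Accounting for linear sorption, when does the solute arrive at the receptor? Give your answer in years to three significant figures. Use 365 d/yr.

15.2 years

Hydraulic gradient i = (176.51 − 174.47) / 146 = 2.04 / 146 = 0.01397
K = 2.50e-4 m/s × 86400 s/d = 21.60 m/d
Darcy flux q = K·i = 21.60 × 0.01397 = 0.3018 m/d
v_s = q/n_e = 0.3018/0.35 = 0.8623 m/d
Retardation R = 1 + ρ_b·K_d/n = 1 + 1.87×3.3/0.35 = 18.63
Contaminant velocity v_c = v/R = 0.8623/18.63 = 0.04628 m/d
t = L/v_c = 257/0.04628 = 5553 d
   = 5553/365 = 15.2 yr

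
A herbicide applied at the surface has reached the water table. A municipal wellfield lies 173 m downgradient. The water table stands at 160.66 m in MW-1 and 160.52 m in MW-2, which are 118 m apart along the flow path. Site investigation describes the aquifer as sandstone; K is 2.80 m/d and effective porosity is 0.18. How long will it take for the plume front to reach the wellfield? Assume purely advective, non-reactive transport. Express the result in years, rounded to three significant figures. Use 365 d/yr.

25.7 years

Hydraulic gradient i = (160.66 − 160.52) / 118 = 0.14 / 118 = 0.001186
q = Ki = 2.80 × 0.001186 = 0.003322 m/d
v = Ki/n = 2.80·0.001186/0.18 = 0.01846 m/d
t = L / v = 173 / 0.01846 = 9374 d
   = 9374 / 365 = 25.7 yr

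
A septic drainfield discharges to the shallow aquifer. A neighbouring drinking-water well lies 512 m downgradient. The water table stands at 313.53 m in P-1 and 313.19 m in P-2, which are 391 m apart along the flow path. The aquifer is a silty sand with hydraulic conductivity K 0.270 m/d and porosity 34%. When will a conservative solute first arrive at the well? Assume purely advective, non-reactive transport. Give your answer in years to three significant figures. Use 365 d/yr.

Hydraulic gradient i = (313.53 − 313.19) / 391 = 0.34 / 391 = 8.696e-4
Darcy flux q = K·i = 0.270 × 8.696e-4 = 2.348e-4 m/d
v = Ki/n = 0.270·8.696e-4/0.34 = 6.905e-4 m/d
t = L / v = 512 / 6.905e-4 = 741500 d
   = 741500 / 365 = 2030 yr

2030 years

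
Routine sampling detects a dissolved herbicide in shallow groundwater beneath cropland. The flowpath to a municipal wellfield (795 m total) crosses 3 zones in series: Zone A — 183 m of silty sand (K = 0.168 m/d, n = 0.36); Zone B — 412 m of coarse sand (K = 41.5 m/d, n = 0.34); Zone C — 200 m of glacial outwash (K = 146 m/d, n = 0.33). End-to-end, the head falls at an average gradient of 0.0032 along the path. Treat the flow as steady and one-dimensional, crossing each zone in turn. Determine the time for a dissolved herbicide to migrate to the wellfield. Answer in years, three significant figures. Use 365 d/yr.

322 years

Continuity: the same q passes through each zone, so ΔH = q·Σ(L_j/K_j) — the zones act as resistances in series.
Σ(L/K) = 183/0.168 + 412/41.5 + 200/146 = 1089 + 9.928 + 1.370 = 1101 d
K_eq = L_total / Σ(L/K) = 795 / 1101 = 0.7223 m/d
q = K_eq · i = 0.7223 × 0.0032 = 0.002312 m/d (same in every zone)
Zone A: v = q/n = 0.002312/0.36 = 0.006421 m/d → t_A = 183/0.006421 = 28500 d
Zone B: v = q/n = 0.002312/0.34 = 0.006799 m/d → t_B = 412/0.006799 = 60600 d
Zone C: v = q/n = 0.002312/0.33 = 0.007005 m/d → t_C = 200/0.007005 = 28550 d
Total t = 28500 + 60600 + 28550 = 117700 d
   = 117700 / 365 = 322 yr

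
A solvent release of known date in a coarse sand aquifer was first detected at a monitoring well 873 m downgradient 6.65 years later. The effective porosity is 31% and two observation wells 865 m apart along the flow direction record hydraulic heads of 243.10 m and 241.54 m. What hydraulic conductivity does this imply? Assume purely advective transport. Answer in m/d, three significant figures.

61.8 m/d

Hydraulic gradient i = (243.10 − 241.54) / 865 = 1.56 / 865 = 0.001803
t = 6.65 years = 2427 d
v = L / t = 873 / 2427 = 0.3597 m/d
K = v · n / i = 0.3597 × 0.31 / 0.001803 = 61.8 m/d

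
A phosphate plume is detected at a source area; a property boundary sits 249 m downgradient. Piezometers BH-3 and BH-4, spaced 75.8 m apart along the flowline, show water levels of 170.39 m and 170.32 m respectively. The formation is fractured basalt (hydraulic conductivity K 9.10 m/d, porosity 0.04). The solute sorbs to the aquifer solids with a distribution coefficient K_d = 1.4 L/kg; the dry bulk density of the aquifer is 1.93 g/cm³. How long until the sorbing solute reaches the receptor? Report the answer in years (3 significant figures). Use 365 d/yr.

Hydraulic gradient i = (170.39 − 170.32) / 75.8 = 0.07 / 75.8 = 9.235e-4
Specific discharge q = 9.10 × 9.235e-4 = 0.008404 m/d
Average linear velocity = 0.008404 / 0.04 = 0.2101 m/d
Retardation R = 1 + ρ_b·K_d/n = 1 + 1.93×1.4/0.04 = 68.55
Contaminant velocity v_c = v/R = 0.2101/68.55 = 0.003065 m/d
t = L/v_c = 249/0.003065 = 81240 d
   = 81240/365 = 223 yr

223 years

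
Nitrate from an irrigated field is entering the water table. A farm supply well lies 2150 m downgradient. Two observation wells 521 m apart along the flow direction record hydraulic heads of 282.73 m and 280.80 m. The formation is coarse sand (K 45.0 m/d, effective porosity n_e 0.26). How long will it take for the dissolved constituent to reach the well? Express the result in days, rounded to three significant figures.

3350 days

Hydraulic gradient i = (282.73 − 280.80) / 521 = 1.93 / 521 = 0.003704
q = Ki = 45.0 × 0.003704 = 0.1667 m/d
v = Ki/n = 45.0·0.003704/0.26 = 0.6411 m/d
t = L / v = 2150 / 0.6411 = 3353 d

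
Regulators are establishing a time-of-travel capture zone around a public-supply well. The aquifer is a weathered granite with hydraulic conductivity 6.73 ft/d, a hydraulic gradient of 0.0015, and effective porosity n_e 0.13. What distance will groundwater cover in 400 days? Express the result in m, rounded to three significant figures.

9.47 m

K = 6.73 ft/d × 0.3048 = 2.051 m/d
q = Ki = 2.051 × 0.0015 = 0.003077 m/d
v_s = q/n_e = 0.003077/0.13 = 0.02367 m/d
L = v × T = 0.02367 × 400 = 9.468 m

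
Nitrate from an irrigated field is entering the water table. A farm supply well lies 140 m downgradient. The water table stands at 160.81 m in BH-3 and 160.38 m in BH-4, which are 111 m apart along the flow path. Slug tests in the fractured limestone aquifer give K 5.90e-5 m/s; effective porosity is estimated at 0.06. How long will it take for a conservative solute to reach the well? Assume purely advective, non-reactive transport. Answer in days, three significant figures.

425 days

Hydraulic gradient i = (160.81 − 160.38) / 111 = 0.43 / 111 = 0.003874
K = 5.90e-5 m/s × 86400 s/d = 5.098 m/d
Darcy flux q = K·i = 5.098 × 0.003874 = 0.01975 m/d
v = Ki/n = 5.098·0.003874/0.06 = 0.3291 m/d
t = L / v = 140 / 0.3291 = 425.4 d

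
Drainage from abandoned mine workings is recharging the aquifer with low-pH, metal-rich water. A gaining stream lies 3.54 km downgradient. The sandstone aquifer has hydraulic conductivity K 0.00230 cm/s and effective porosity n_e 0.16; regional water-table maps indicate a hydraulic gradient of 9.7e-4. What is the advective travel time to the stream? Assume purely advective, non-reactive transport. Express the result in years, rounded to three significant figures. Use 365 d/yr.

805 years

K = 0.00230 cm/s × 864 = 1.987 m/d
Darcy flux q = K·i = 1.987 × 9.7e-4 = 0.001928 m/d
v_s = q/n_e = 0.001928/0.16 = 0.01205 m/d
L = 3.54 km = 3540 m
t = L / v = 3540 / 0.01205 = 293800 d
   = 293800 / 365 = 805 yr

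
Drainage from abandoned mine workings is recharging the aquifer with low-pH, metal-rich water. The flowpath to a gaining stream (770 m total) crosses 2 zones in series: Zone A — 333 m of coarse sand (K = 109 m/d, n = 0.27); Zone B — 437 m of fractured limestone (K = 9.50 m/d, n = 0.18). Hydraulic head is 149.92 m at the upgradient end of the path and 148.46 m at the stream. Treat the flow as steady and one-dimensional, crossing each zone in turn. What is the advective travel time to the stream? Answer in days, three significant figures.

5660 days

Total head drop ΔH = 149.92 − 148.46 = 1.46 m
Continuity: the same q passes through each zone, so ΔH = q·Σ(L_j/K_j) — the zones act as resistances in series.
Σ(L/K) = 333/109 + 437/9.50 = 3.055 + 46.00 = 49.06 d
q = ΔH / Σ(L/K) = 1.46 / 49.06 = 0.02976 m/d (same in every zone)
Zone A: v = q/n = 0.02976/0.27 = 0.1102 m/d → t_A = 333/0.1102 = 3021 d
Zone B: v = q/n = 0.02976/0.18 = 0.1653 m/d → t_B = 437/0.1653 = 2643 d
Total t = 3021 + 2643 = 5664 d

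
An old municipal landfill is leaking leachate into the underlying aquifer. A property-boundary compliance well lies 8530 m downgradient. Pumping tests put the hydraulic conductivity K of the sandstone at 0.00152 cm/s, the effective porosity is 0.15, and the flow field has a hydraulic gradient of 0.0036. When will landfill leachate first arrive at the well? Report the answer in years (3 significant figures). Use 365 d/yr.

741 years

K = 0.00152 cm/s × 864 = 1.313 m/d
Specific discharge q = 1.313 × 0.0036 = 0.004728 m/d
Average linear velocity = 0.004728 / 0.15 = 0.03152 m/d
t = L / v = 8530 / 0.03152 = 270600 d
   = 270600 / 365 = 741 yr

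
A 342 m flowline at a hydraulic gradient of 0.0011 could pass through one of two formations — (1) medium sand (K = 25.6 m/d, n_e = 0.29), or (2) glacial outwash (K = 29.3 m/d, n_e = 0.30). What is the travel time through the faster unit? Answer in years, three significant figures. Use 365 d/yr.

Unit 1 (medium sand): v = 25.6×0.0011/0.29 = 0.09710 m/d, t = 342/0.09710 = 3522 d
Unit 2 (glacial outwash): v = 29.3×0.0011/0.30 = 0.1074 m/d, t = 342/0.1074 = 3183 d
Faster: 3183 d / 365 = 8.72 yr

8.72 years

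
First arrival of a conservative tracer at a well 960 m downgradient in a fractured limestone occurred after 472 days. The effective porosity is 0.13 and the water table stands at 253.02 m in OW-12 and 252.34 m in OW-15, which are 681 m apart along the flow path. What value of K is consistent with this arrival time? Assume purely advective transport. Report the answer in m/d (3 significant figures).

265 m/d

Hydraulic gradient i = (253.02 − 252.34) / 681 = 0.68 / 681 = 9.985e-4
v = L / t = 960 / 472 = 2.034 m/d
K = v · n / i = 2.034 × 0.13 / 9.985e-4 = 265 m/d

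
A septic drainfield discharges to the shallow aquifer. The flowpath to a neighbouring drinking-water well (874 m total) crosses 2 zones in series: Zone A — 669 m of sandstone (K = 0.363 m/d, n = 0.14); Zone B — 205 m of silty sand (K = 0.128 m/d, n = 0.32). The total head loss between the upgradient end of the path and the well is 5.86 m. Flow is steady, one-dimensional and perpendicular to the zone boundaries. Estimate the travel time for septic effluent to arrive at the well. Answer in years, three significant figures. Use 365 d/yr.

Continuity: the same q passes through each zone, so ΔH = q·Σ(L_j/K_j) — the zones act as resistances in series.
Σ(L/K) = 669/0.363 + 205/0.128 = 1843 + 1602 = 3445 d
q = ΔH / Σ(L/K) = 5.86 / 3445 = 0.001701 m/d (same in every zone)
Zone A: v = q/n = 0.001701/0.14 = 0.01215 m/d → t_A = 669/0.01215 = 55050 d
Zone B: v = q/n = 0.001701/0.32 = 0.005316 m/d → t_B = 205/0.005316 = 38560 d
Total t = 55050 + 38560 = 93610 d
   = 93610 / 365 = 256 yr

256 years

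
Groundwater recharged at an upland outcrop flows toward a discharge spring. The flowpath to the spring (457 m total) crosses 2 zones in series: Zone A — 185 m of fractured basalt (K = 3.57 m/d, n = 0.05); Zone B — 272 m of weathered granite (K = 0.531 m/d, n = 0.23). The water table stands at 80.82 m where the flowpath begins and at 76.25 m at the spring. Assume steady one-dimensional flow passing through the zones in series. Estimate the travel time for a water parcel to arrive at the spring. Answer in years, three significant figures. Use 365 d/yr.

24.3 years

Total head drop ΔH = 80.82 − 76.25 = 4.57 m
Continuity: the same q passes through each zone, so ΔH = q·Σ(L_j/K_j) — the zones act as resistances in series.
Σ(L/K) = 185/3.57 + 272/0.531 = 51.82 + 512.2 = 564.1 d
q = ΔH / Σ(L/K) = 4.57 / 564.1 = 0.008102 m/d (same in every zone)
Zone A: v = q/n = 0.008102/0.05 = 0.1620 m/d → t_A = 185/0.1620 = 1142 d
Zone B: v = q/n = 0.008102/0.23 = 0.03523 m/d → t_B = 272/0.03523 = 7722 d
Total t = 1142 + 7722 = 8863 d
   = 8863 / 365 = 24.3 yr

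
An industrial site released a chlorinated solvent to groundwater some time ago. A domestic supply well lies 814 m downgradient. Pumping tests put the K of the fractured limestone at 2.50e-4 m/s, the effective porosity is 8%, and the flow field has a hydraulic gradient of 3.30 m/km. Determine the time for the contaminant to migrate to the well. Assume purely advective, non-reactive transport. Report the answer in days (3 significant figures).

914 days

K = 2.50e-4 m/s × 86400 s/d = 21.60 m/d
Darcy flux q = K·i = 21.60 × 0.0033 = 0.07128 m/d
v = Ki/n = 21.60·0.0033/0.08 = 0.8910 m/d
t = L / v = 814 / 0.8910 = 913.6 d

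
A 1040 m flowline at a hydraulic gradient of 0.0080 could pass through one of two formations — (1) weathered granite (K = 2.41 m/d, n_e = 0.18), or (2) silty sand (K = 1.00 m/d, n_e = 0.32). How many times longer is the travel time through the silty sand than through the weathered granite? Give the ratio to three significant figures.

Unit 1 (weathered granite): v = 2.41×0.0080/0.18 = 0.1071 m/d, t = 1040/0.1071 = 9710 d
Unit 2 (silty sand): v = 1.00×0.0080/0.32 = 0.02500 m/d, t = 1040/0.02500 = 41600 d
t(silty sand) / t(weathered granite) = 41600/9710 = 4.28

4.28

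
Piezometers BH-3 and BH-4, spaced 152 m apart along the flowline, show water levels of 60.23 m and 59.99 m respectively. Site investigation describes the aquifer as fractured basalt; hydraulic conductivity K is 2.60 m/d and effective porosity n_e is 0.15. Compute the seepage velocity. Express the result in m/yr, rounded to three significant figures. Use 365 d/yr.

Hydraulic gradient i = (60.23 − 59.99) / 152 = 0.24 / 152 = 0.001579
Specific discharge q = 2.60 × 0.001579 = 0.004105 m/d
Average linear velocity = 0.004105 / 0.15 = 0.02737 m/d
   = 0.02737 × 365 = 9.99 m/yr

9.99 m/yr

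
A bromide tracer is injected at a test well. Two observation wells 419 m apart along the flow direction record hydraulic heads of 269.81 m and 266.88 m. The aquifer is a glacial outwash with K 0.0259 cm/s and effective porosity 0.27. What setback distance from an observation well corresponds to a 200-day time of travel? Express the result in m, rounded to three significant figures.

116 m

Hydraulic gradient i = (269.81 − 266.88) / 419 = 2.93 / 419 = 0.006993
K = 0.0259 cm/s × 864 = 22.38 m/d
Specific discharge q = 22.38 × 0.006993 = 0.1565 m/d
v_s = q/n_e = 0.1565/0.27 = 0.5796 m/d
L = v × T = 0.5796 × 200 = 115.9 m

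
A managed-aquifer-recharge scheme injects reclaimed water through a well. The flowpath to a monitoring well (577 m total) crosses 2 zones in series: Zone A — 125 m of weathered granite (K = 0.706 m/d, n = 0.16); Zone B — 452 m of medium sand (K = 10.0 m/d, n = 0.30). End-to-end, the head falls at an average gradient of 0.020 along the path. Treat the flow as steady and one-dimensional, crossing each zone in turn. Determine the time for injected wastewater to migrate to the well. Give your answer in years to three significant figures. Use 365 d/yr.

8.21 years

Steady 1-D flow in series ⇒ the Darcy flux q is identical in every zone and the zone head losses add (resistances L/K in series).
Σ(L/K) = 125/0.706 + 452/10.0 = 177.1 + 45.20 = 222.3 d
K_eq = L_total / Σ(L/K) = 577 / 222.3 = 2.596 m/d
q = K_eq · i = 2.596 × 0.020 = 0.05192 m/d (same in every zone)
Zone A: v = q/n = 0.05192/0.16 = 0.3245 m/d → t_A = 125/0.3245 = 385.2 d
Zone B: v = q/n = 0.05192/0.30 = 0.1731 m/d → t_B = 452/0.1731 = 2612 d
Total t = 385.2 + 2612 = 2997 d
   = 2997 / 365 = 8.21 yr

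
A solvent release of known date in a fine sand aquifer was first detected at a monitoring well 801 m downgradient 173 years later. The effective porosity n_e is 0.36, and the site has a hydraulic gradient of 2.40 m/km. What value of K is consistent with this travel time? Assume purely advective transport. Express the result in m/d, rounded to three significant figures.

1.90 m/d

t = 173 years = 63150 d
v = L / t = 801 / 63150 = 0.01269 m/d
K = v · n / i = 0.01269 × 0.36 / 0.0024 = 1.90 m/d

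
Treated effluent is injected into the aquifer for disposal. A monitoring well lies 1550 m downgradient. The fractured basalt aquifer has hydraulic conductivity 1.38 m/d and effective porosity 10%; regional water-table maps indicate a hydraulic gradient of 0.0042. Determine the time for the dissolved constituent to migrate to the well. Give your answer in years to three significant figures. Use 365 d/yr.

73.3 years

Specific discharge q = 1.38 × 0.0042 = 0.005796 m/d
v = Ki/n = 1.38·0.0042/0.10 = 0.05796 m/d
t = L / v = 1550 / 0.05796 = 26740 d
   = 26740 / 365 = 73.3 yr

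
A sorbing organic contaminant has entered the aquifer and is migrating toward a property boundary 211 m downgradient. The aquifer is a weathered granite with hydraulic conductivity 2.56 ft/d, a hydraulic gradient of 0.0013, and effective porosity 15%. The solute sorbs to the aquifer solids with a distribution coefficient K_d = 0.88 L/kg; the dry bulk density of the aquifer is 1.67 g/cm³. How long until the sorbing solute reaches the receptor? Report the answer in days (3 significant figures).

337000 days

K = 2.56 ft/d × 0.3048 = 0.7803 m/d
Darcy flux q = K·i = 0.7803 × 0.0013 = 0.001014 m/d
Seepage velocity v = q / n = 0.001014 / 0.15 = 0.006762 m/d
Retardation R = 1 + ρ_b·K_d/n = 1 + 1.67×0.88/0.15 = 10.80
Contaminant velocity v_c = v/R = 0.006762/10.80 = 6.263e-4 m/d
t = L/v_c = 211/6.263e-4 = 336900 d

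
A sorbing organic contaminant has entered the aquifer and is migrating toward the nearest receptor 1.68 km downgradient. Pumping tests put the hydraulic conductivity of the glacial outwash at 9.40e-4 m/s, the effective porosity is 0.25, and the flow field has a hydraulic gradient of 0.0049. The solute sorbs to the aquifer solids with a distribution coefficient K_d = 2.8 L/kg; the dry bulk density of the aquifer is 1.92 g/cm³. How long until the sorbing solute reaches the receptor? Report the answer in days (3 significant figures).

23800 days

K = 9.40e-4 m/s × 86400 s/d = 81.22 m/d
Specific discharge q = 81.22 × 0.0049 = 0.3980 m/d
Average linear velocity = 0.3980 / 0.25 = 1.592 m/d
Retardation R = 1 + ρ_b·K_d/n = 1 + 1.92×2.8/0.25 = 22.50
Contaminant velocity v_c = v/R = 1.592/22.50 = 0.07074 m/d
L = 1.68 km = 1680 m
t = L/v_c = 1680/0.07074 = 23750 d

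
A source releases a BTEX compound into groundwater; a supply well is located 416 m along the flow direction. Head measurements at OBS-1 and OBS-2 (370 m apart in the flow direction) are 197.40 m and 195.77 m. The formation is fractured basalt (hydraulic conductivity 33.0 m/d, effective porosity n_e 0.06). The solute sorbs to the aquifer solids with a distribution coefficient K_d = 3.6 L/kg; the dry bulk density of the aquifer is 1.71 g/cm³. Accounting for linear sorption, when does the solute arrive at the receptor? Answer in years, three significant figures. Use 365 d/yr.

Hydraulic gradient i = (197.40 − 195.77) / 370 = 1.63 / 370 = 0.004405
q = Ki = 33.0 × 0.004405 = 0.1454 m/d
v_s = q/n_e = 0.1454/0.06 = 2.423 m/d
Retardation R = 1 + ρ_b·K_d/n = 1 + 1.71×3.6/0.06 = 103.6
Contaminant velocity v_c = v/R = 2.423/103.6 = 0.02339 m/d
t = L/v_c = 416/0.02339 = 17790 d
   = 17790/365 = 48.7 yr

48.7 years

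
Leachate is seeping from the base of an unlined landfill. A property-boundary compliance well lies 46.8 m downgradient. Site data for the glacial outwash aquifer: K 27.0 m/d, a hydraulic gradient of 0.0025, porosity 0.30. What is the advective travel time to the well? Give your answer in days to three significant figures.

q = Ki = 27.0 × 0.0025 = 0.06750 m/d
v = Ki/n = 27.0·0.0025/0.30 = 0.2250 m/d
t = L / v = 46.8 / 0.2250 = 208.0 d

208 days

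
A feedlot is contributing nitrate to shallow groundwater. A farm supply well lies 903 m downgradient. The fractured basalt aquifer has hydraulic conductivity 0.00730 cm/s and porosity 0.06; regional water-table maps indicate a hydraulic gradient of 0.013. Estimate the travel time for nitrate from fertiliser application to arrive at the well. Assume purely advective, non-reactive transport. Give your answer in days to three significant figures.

K = 0.00730 cm/s × 864 = 6.307 m/d
Specific discharge q = 6.307 × 0.013 = 0.08199 m/d
v = Ki/n = 6.307·0.013/0.06 = 1.367 m/d
t = L / v = 903 / 1.367 = 660.8 d

661 days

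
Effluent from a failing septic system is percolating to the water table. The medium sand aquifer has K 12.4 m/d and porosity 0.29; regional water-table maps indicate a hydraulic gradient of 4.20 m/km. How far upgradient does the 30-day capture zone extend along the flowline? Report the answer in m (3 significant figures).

5.39 m

Darcy flux q = K·i = 12.4 × 0.0042 = 0.05208 m/d
Seepage velocity v = q / n = 0.05208 / 0.29 = 0.1796 m/d
L = v × T = 0.1796 × 30 = 5.388 m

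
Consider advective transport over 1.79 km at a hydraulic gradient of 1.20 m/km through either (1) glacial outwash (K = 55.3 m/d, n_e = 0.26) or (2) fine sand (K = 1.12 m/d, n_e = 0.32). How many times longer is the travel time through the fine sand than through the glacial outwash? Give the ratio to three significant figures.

60.8

Unit 1 (glacial outwash): v = 55.3×0.0012/0.26 = 0.2552 m/d, t = 1790/0.2552 = 7013 d
Unit 2 (fine sand): v = 1.12×0.0012/0.32 = 0.004200 m/d, t = 1790/0.004200 = 426200 d
t(fine sand) / t(glacial outwash) = 426200/7013 = 60.8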